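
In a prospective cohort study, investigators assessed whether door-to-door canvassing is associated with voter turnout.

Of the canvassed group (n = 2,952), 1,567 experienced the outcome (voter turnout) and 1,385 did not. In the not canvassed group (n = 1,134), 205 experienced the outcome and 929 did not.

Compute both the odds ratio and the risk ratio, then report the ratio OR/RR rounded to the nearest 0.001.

From the description: a = 1567, b = 1385, c = 205, d = 929.
OR = (1567·929)/(1385·205) = 1455743/283925 = 5.12721
Risk in exposed = 1567/2952 = 0.53083; risk in unexposed = 205/1134 = 0.18078; RR = 2.93638
OR/RR = 5.12721 / 2.93638 = 1.74610
The outcome is not rare, so the OR lies further from 1 than the RR.

1.746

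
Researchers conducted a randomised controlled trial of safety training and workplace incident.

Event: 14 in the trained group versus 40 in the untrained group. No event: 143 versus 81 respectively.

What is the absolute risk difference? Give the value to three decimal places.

From the description: a = 14, b = 143, c = 40, d = 81.
Risk in exposed = 14/157 = 0.089172; risk in unexposed = 40/121 = 0.330579.
Risk difference = 0.089172 − 0.330579 = -0.241407

-0.241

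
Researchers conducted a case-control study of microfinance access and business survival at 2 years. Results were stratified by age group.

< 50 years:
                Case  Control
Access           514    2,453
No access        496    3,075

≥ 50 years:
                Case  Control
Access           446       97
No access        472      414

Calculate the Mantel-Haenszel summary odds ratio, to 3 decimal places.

OR_MH = Σ(aᵢdᵢ/nᵢ) / Σ(bᵢcᵢ/nᵢ), where nᵢ is the stratum total.
Stratum 1 (< 50 years): n = 6538; a·d/n = 514·3075/6538 = 241.7482; b·c/n = 2453·496/6538 = 186.0948
Stratum 2 (≥ 50 years): n = 1429; a·d/n = 446·414/1429 = 129.2120; b·c/n = 97·472/1429 = 32.0392
OR_MH = (241.7482 + 129.2120) / (186.0948 + 32.0392) = 370.9603 / 218.1340 = 1.70061

1.701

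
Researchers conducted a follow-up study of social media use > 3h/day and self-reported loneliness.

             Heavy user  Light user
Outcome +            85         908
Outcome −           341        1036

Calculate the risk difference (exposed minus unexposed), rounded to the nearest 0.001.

-0.268

Reading the table with exposure as columns: a = 85 (Heavy user, case), b = 341 (Heavy user, non-case), c = 908 (Light user, case), d = 1036.
Risk in exposed = 85/426 = 0.199531; risk in unexposed = 908/1944 = 0.467078.
Risk difference = 0.199531 − 0.467078 = -0.267548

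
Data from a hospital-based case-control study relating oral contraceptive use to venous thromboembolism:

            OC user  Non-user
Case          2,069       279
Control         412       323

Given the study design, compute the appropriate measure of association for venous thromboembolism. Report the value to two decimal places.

5.81

Reading the table with exposure as columns: a = 2069 (OC user, case), b = 412 (OC user, non-case), c = 279 (Non-user, case), d = 323.
This is a hospital-based case-control study: participants were sampled on outcome status, so risks in the source population cannot be estimated directly — relative risk is not valid here. The odds ratio is the appropriate measure.
OR = (a·d)/(b·c) = (2069 × 323) / (412 × 279) = 668287 / 114948 = 5.81382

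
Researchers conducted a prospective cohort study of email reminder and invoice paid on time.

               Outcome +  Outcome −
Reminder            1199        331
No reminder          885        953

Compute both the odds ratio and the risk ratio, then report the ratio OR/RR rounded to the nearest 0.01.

Cells: a = 1199, b = 331, c = 885, d = 953.
OR = (1199·953)/(331·885) = 1142647/292935 = 3.90068
Risk in exposed = 1199/1530 = 0.78366; risk in unexposed = 885/1838 = 0.48150; RR = 1.62753
OR/RR = 3.90068 / 1.62753 = 2.39668
The outcome is not rare, so the OR lies further from 1 than the RR.

2.40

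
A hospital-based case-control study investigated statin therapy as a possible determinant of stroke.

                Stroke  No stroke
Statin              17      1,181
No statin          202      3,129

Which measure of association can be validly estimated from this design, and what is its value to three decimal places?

Cells: a = 17, b = 1181, c = 202, d = 3129.
This is a hospital-based case-control study: participants were sampled on outcome status, so risks in the source population cannot be estimated directly — relative risk is not valid here. The odds ratio is the appropriate measure.
OR = (a·d)/(b·c) = (17 × 3129) / (1181 × 202) = 53193 / 238562 = 0.22297

0.223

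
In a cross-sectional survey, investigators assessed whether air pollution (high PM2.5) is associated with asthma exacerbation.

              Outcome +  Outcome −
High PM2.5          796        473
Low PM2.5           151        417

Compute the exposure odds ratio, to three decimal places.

Cells: a = 796, b = 473, c = 151, d = 417.
OR = (a·d)/(b·c) = (796 × 417) / (473 × 151) = 331932 / 71423 = 4.64741
The odds of asthma exacerbation are about 4.65 times as high in the high pm2.5 group.

4.647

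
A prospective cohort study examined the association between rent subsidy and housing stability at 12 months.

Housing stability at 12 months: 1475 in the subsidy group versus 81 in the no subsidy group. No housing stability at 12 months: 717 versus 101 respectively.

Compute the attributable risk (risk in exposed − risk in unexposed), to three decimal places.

0.228

From the description: a = 1475, b = 717, c = 81, d = 101.
Risk in exposed = 1475/2192 = 0.672901; risk in unexposed = 81/182 = 0.445055.
Risk difference = 0.672901 − 0.445055 = 0.227847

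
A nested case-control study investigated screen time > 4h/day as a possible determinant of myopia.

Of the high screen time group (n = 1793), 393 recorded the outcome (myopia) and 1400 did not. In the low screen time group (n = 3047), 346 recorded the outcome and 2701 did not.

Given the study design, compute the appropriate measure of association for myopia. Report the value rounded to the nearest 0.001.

From the description: a = 393, b = 1400, c = 346, d = 2701.
This is a nested case-control study: participants were sampled on outcome status, so risks in the source population cannot be estimated directly — relative risk is not valid here. The odds ratio is the appropriate measure.
OR = (a·d)/(b·c) = (393 × 2701) / (1400 × 346) = 1061493 / 484400 = 2.19136

2.191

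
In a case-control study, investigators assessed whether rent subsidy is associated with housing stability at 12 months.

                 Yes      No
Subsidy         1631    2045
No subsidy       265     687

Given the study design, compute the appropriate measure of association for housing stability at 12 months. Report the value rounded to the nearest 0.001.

Cells: a = 1631, b = 2045, c = 265, d = 687.
This is a case-control study: participants were sampled on outcome status, so risks in the source population cannot be estimated directly — relative risk is not valid here. The odds ratio is the appropriate measure.
OR = (a·d)/(b·c) = (1631 × 687) / (2045 × 265) = 1120497 / 541925 = 2.06762

2.068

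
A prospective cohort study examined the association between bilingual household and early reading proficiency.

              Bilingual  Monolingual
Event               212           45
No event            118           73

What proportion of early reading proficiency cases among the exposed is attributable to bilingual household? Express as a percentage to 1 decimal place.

40.6

Reading the table with exposure as columns: a = 212 (Bilingual, case), b = 118 (Bilingual, non-case), c = 45 (Monolingual, case), d = 73.
Risk in exposed = 212/330 = 0.64242; risk in unexposed = 45/118 = 0.38136.
RR = 0.64242/0.38136 = 1.68458
AR% = (RR − 1)/RR × 100 = (1.68458 − 1)/1.68458 × 100 = 40.6380%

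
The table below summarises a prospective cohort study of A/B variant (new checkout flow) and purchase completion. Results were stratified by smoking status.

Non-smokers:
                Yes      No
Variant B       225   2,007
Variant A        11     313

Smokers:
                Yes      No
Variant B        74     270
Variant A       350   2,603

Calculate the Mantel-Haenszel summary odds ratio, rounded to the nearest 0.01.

2.31

OR_MH = Σ(aᵢdᵢ/nᵢ) / Σ(bᵢcᵢ/nᵢ), where nᵢ is the stratum total.
Stratum 1 (Non-smokers): n = 2556; a·d/n = 225·313/2556 = 27.5528; b·c/n = 2007·11/2556 = 8.6373
Stratum 2 (Smokers): n = 3297; a·d/n = 74·2603/3297 = 58.4234; b·c/n = 270·350/3297 = 28.6624
OR_MH = (27.5528 + 58.4234) / (8.6373 + 28.6624) = 85.9762 / 37.2997 = 2.30501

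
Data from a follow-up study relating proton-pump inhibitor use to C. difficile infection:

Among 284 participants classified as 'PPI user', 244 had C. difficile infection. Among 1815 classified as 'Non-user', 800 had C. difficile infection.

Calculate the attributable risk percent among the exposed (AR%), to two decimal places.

48.70

From the description: a = 244, b = 40, c = 800, d = 1015.
Risk in exposed = 244/284 = 0.85915; risk in unexposed = 800/1815 = 0.44077.
RR = 0.85915/0.44077 = 1.94921
AR% = (RR − 1)/RR × 100 = (1.94921 − 1)/1.94921 × 100 = 48.6971%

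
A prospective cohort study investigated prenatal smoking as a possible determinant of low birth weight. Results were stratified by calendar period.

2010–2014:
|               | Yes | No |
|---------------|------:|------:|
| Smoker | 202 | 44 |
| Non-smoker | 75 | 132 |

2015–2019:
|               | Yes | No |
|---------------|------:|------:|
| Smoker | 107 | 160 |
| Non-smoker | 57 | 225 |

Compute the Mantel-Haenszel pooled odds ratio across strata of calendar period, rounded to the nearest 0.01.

OR_MH = Σ(aᵢdᵢ/nᵢ) / Σ(bᵢcᵢ/nᵢ), where nᵢ is the stratum total.
Stratum 1 (2010–2014): n = 453; a·d/n = 202·132/453 = 58.8609; b·c/n = 44·75/453 = 7.2848
Stratum 2 (2015–2019): n = 549; a·d/n = 107·225/549 = 43.8525; b·c/n = 160·57/549 = 16.6120
OR_MH = (58.8609 + 43.8525) / (7.2848 + 16.6120) = 102.7134 / 23.8968 = 4.29821

4.30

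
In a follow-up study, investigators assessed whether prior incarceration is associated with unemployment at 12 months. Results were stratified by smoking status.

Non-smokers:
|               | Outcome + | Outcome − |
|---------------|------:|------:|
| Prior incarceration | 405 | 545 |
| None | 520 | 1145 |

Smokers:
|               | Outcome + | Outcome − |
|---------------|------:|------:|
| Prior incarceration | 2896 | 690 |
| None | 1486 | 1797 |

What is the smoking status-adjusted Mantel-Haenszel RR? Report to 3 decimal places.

1.702

RR_MH = Σ(aᵢ·n₀ᵢ/nᵢ) / Σ(cᵢ·n₁ᵢ/nᵢ), with n₁ᵢ = aᵢ+bᵢ (exposed), n₀ᵢ = cᵢ+dᵢ (unexposed), nᵢ = n₁ᵢ+n₀ᵢ.
Stratum 1 (Non-smokers): n₁ = 950, n₀ = 1665, n = 2615; a·n₀/n = 405·1665/2615 = 257.8681; c·n₁/n = 520·950/2615 = 188.9101
Stratum 2 (Smokers): n₁ = 3586, n₀ = 3283, n = 6869; a·n₀/n = 2896·3283/6869 = 1384.1269; c·n₁/n = 1486·3586/6869 = 775.7746
RR_MH = (257.8681 + 1384.1269) / (188.9101 + 775.7746) = 1641.9950 / 964.6848 = 1.70211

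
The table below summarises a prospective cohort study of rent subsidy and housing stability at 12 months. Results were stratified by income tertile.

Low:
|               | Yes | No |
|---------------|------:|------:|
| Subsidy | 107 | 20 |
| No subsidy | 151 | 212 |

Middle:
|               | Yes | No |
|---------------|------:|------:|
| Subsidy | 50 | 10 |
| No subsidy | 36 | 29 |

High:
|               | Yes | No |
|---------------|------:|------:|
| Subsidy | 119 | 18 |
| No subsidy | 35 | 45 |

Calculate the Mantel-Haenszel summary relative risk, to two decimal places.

1.90

RR_MH = Σ(aᵢ·n₀ᵢ/nᵢ) / Σ(cᵢ·n₁ᵢ/nᵢ), with n₁ᵢ = aᵢ+bᵢ (exposed), n₀ᵢ = cᵢ+dᵢ (unexposed), nᵢ = n₁ᵢ+n₀ᵢ.
Stratum 1 (Low): n₁ = 127, n₀ = 363, n = 490; a·n₀/n = 107·363/490 = 79.2673; c·n₁/n = 151·127/490 = 39.1367
Stratum 2 (Middle): n₁ = 60, n₀ = 65, n = 125; a·n₀/n = 50·65/125 = 26.0000; c·n₁/n = 36·60/125 = 17.2800
Stratum 3 (High): n₁ = 137, n₀ = 80, n = 217; a·n₀/n = 119·80/217 = 43.8710; c·n₁/n = 35·137/217 = 22.0968
RR_MH = (79.2673 + 26.0000 + 43.8710) / (39.1367 + 17.2800 + 22.0968) = 149.1383 / 78.5135 = 1.89952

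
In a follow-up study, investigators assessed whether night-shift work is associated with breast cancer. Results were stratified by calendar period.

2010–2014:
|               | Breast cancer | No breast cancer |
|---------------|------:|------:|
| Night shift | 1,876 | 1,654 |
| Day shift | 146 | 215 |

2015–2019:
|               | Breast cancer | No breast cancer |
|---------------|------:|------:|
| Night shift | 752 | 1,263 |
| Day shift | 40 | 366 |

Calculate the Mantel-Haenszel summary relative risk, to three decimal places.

1.811

RR_MH = Σ(aᵢ·n₀ᵢ/nᵢ) / Σ(cᵢ·n₁ᵢ/nᵢ), with n₁ᵢ = aᵢ+bᵢ (exposed), n₀ᵢ = cᵢ+dᵢ (unexposed), nᵢ = n₁ᵢ+n₀ᵢ.
Stratum 1 (2010–2014): n₁ = 3530, n₀ = 361, n = 3891; a·n₀/n = 1876·361/3891 = 174.0519; c·n₁/n = 146·3530/3891 = 132.4544
Stratum 2 (2015–2019): n₁ = 2015, n₀ = 406, n = 2421; a·n₀/n = 752·406/2421 = 126.1099; c·n₁/n = 40·2015/2421 = 33.2920
RR_MH = (174.0519 + 126.1099) / (132.4544 + 33.2920) = 300.1618 / 165.7464 = 1.81097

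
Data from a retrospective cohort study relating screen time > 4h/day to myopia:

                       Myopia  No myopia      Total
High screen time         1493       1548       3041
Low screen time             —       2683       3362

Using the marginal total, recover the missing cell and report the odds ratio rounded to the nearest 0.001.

The missing cell is in the unexposed row: 3362 − 2683 = 679.
So a = 1493, b = 1548, c = 679, d = 2683.
OR = (a·d)/(b·c) = (1493 × 2683) / (1548 × 679) = 4005719 / 1051092 = 3.81101

3.811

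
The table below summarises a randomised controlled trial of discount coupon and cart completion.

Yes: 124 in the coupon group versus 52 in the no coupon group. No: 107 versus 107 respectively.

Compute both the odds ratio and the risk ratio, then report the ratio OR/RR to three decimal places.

1.453

From the description: a = 124, b = 107, c = 52, d = 107.
OR = (124·107)/(107·52) = 13268/5564 = 2.38462
Risk in exposed = 124/231 = 0.53680; risk in unexposed = 52/159 = 0.32704; RR = 1.64136
OR/RR = 2.38462 / 1.64136 = 1.45283
The outcome is not rare, so the OR lies further from 1 than the RR.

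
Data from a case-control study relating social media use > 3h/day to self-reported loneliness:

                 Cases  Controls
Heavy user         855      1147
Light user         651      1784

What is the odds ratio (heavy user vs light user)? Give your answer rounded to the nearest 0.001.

2.043

Cells: a = 855, b = 1147, c = 651, d = 1784.
OR = (a·d)/(b·c) = (855 × 1784) / (1147 × 651) = 1525320 / 746697 = 2.04276
The odds of self-reported loneliness are about 2.04 times as high in the heavy user group.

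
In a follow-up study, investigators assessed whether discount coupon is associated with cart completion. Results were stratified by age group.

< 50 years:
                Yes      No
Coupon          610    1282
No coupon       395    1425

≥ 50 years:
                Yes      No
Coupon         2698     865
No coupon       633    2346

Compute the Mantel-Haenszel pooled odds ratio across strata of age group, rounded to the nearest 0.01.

5.46

OR_MH = Σ(aᵢdᵢ/nᵢ) / Σ(bᵢcᵢ/nᵢ), where nᵢ is the stratum total.
Stratum 1 (< 50 years): n = 3712; a·d/n = 610·1425/3712 = 234.1730; b·c/n = 1282·395/3712 = 136.4197
Stratum 2 (≥ 50 years): n = 6542; a·d/n = 2698·2346/6542 = 967.5188; b·c/n = 865·633/6542 = 83.6969
OR_MH = (234.1730 + 967.5188) / (136.4197 + 83.6969) = 1201.6918 / 220.1166 = 5.45934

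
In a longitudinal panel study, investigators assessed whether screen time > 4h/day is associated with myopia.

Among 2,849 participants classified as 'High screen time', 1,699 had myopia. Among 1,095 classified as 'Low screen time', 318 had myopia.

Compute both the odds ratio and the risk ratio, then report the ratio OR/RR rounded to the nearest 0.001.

1.758

From the description: a = 1699, b = 1150, c = 318, d = 777.
OR = (1699·777)/(1150·318) = 1320123/365700 = 3.60985
Risk in exposed = 1699/2849 = 0.59635; risk in unexposed = 318/1095 = 0.29041; RR = 2.05347
OR/RR = 3.60985 / 2.05347 = 1.75793
The outcome is not rare, so the OR lies further from 1 than the RR.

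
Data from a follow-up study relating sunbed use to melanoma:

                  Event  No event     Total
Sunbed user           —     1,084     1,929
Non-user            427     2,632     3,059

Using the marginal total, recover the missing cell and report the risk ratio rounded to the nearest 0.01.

The missing cell is in the exposed row: 1929 − 1084 = 845.
So a = 845, b = 1084, c = 427, d = 2632.
RR = [a/(a+b)] / [c/(c+d)] = (845/1929) / (427/3059) = 0.43805/0.13959 = 3.13817

3.14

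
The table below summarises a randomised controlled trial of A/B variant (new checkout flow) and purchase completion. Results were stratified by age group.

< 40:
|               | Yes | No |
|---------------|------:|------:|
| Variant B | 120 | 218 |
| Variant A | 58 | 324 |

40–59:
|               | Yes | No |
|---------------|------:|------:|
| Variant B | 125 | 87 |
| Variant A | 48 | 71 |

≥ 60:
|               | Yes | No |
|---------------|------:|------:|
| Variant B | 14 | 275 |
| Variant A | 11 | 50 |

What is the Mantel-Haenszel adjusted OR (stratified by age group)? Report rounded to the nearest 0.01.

2.13

OR_MH = Σ(aᵢdᵢ/nᵢ) / Σ(bᵢcᵢ/nᵢ), where nᵢ is the stratum total.
Stratum 1 (< 40): n = 720; a·d/n = 120·324/720 = 54.0000; b·c/n = 218·58/720 = 17.5611
Stratum 2 (40–59): n = 331; a·d/n = 125·71/331 = 26.8127; b·c/n = 87·48/331 = 12.6163
Stratum 3 (≥ 60): n = 350; a·d/n = 14·50/350 = 2.0000; b·c/n = 275·11/350 = 8.6429
OR_MH = (54.0000 + 26.8127 + 2.0000) / (17.5611 + 12.6163 + 8.6429) = 82.8127 / 38.8203 = 2.13323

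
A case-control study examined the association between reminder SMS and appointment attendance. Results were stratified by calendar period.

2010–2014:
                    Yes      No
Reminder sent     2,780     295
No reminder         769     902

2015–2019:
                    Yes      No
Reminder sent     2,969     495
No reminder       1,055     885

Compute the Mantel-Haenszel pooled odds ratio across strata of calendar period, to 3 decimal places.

OR_MH = Σ(aᵢdᵢ/nᵢ) / Σ(bᵢcᵢ/nᵢ), where nᵢ is the stratum total.
Stratum 1 (2010–2014): n = 4746; a·d/n = 2780·902/4746 = 528.3523; b·c/n = 295·769/4746 = 47.7992
Stratum 2 (2015–2019): n = 5404; a·d/n = 2969·885/5404 = 486.2259; b·c/n = 495·1055/5404 = 96.6368
OR_MH = (528.3523 + 486.2259) / (47.7992 + 96.6368) = 1014.5782 / 144.4359 = 7.02442

7.024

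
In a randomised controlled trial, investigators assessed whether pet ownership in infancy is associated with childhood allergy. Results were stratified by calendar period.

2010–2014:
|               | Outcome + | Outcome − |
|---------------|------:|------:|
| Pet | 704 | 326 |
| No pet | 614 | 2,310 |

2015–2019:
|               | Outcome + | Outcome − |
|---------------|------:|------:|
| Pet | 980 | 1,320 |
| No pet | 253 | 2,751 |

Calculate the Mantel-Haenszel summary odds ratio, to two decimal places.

OR_MH = Σ(aᵢdᵢ/nᵢ) / Σ(bᵢcᵢ/nᵢ), where nᵢ is the stratum total.
Stratum 1 (2010–2014): n = 3954; a·d/n = 704·2310/3954 = 411.2898; b·c/n = 326·614/3954 = 50.6232
Stratum 2 (2015–2019): n = 5304; a·d/n = 980·2751/5304 = 508.2919; b·c/n = 1320·253/5304 = 62.9638
OR_MH = (411.2898 + 508.2919) / (50.6232 + 62.9638) = 919.5817 / 113.5870 = 8.09584

8.10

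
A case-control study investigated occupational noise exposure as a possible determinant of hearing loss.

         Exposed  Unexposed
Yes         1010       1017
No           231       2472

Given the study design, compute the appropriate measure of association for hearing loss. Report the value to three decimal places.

10.628

Reading the table with exposure as columns: a = 1010 (Exposed, case), b = 231 (Exposed, non-case), c = 1017 (Unexposed, case), d = 2472.
This is a case-control study: participants were sampled on outcome status, so risks in the source population cannot be estimated directly — relative risk is not valid here. The odds ratio is the appropriate measure.
OR = (a·d)/(b·c) = (1010 × 2472) / (231 × 1017) = 2496720 / 234927 = 10.62764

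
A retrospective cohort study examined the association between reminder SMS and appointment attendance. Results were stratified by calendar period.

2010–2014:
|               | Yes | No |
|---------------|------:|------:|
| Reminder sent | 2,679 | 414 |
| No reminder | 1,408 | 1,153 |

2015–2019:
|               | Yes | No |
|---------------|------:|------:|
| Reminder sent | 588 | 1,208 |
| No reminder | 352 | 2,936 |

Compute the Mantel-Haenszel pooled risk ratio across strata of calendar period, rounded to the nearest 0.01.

1.78

RR_MH = Σ(aᵢ·n₀ᵢ/nᵢ) / Σ(cᵢ·n₁ᵢ/nᵢ), with n₁ᵢ = aᵢ+bᵢ (exposed), n₀ᵢ = cᵢ+dᵢ (unexposed), nᵢ = n₁ᵢ+n₀ᵢ.
Stratum 1 (2010–2014): n₁ = 3093, n₀ = 2561, n = 5654; a·n₀/n = 2679·2561/5654 = 1213.4629; c·n₁/n = 1408·3093/5654 = 770.2412
Stratum 2 (2015–2019): n₁ = 1796, n₀ = 3288, n = 5084; a·n₀/n = 588·3288/5084 = 380.2801; c·n₁/n = 352·1796/5084 = 124.3493
RR_MH = (1213.4629 + 380.2801) / (770.2412 + 124.3493) = 1593.7430 / 894.5906 = 1.78153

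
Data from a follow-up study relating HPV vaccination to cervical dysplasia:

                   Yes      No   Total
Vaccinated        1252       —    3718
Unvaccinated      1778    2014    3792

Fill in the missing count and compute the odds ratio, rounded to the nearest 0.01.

The missing cell is in the exposed row: 3718 − 1252 = 2466.
So a = 1252, b = 2466, c = 1778, d = 2014.
OR = (a·d)/(b·c) = (1252 × 2014) / (2466 × 1778) = 2521528 / 4384548 = 0.57509

0.58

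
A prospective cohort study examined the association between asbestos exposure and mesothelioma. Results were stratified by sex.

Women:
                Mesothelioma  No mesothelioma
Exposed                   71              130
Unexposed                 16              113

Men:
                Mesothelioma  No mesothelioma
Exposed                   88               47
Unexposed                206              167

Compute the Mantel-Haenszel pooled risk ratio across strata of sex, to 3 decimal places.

RR_MH = Σ(aᵢ·n₀ᵢ/nᵢ) / Σ(cᵢ·n₁ᵢ/nᵢ), with n₁ᵢ = aᵢ+bᵢ (exposed), n₀ᵢ = cᵢ+dᵢ (unexposed), nᵢ = n₁ᵢ+n₀ᵢ.
Stratum 1 (Women): n₁ = 201, n₀ = 129, n = 330; a·n₀/n = 71·129/330 = 27.7545; c·n₁/n = 16·201/330 = 9.7455
Stratum 2 (Men): n₁ = 135, n₀ = 373, n = 508; a·n₀/n = 88·373/508 = 64.6142; c·n₁/n = 206·135/508 = 54.7441
RR_MH = (27.7545 + 64.6142) / (9.7455 + 54.7441) = 92.3687 / 64.4895 = 1.43231

1.432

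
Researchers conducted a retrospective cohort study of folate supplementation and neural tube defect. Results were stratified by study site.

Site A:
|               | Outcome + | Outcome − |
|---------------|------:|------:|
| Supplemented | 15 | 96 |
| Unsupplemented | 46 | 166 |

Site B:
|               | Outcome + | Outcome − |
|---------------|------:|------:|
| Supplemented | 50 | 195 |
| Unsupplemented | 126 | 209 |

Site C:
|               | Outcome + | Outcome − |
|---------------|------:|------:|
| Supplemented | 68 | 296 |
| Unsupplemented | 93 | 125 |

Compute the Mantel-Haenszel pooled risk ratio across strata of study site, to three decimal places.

RR_MH = Σ(aᵢ·n₀ᵢ/nᵢ) / Σ(cᵢ·n₁ᵢ/nᵢ), with n₁ᵢ = aᵢ+bᵢ (exposed), n₀ᵢ = cᵢ+dᵢ (unexposed), nᵢ = n₁ᵢ+n₀ᵢ.
Stratum 1 (Site A): n₁ = 111, n₀ = 212, n = 323; a·n₀/n = 15·212/323 = 9.8452; c·n₁/n = 46·111/323 = 15.8080
Stratum 2 (Site B): n₁ = 245, n₀ = 335, n = 580; a·n₀/n = 50·335/580 = 28.8793; c·n₁/n = 126·245/580 = 53.2241
Stratum 3 (Site C): n₁ = 364, n₀ = 218, n = 582; a·n₀/n = 68·218/582 = 25.4708; c·n₁/n = 93·364/582 = 58.1649
RR_MH = (9.8452 + 28.8793 + 25.4708) / (15.8080 + 53.2241 + 58.1649) = 64.1953 / 127.1971 = 0.50469

0.505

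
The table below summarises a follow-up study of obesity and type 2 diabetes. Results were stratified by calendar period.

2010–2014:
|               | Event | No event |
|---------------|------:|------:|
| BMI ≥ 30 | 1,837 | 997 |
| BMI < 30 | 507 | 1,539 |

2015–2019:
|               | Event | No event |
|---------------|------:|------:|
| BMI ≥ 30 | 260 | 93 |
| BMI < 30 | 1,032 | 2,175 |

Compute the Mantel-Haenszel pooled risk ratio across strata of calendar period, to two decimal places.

2.53

RR_MH = Σ(aᵢ·n₀ᵢ/nᵢ) / Σ(cᵢ·n₁ᵢ/nᵢ), with n₁ᵢ = aᵢ+bᵢ (exposed), n₀ᵢ = cᵢ+dᵢ (unexposed), nᵢ = n₁ᵢ+n₀ᵢ.
Stratum 1 (2010–2014): n₁ = 2834, n₀ = 2046, n = 4880; a·n₀/n = 1837·2046/4880 = 770.1848; c·n₁/n = 507·2834/4880 = 294.4340
Stratum 2 (2015–2019): n₁ = 353, n₀ = 3207, n = 3560; a·n₀/n = 260·3207/3560 = 234.2191; c·n₁/n = 1032·353/3560 = 102.3303
RR_MH = (770.1848 + 234.2191) / (294.4340 + 102.3303) = 1004.4039 / 396.7644 = 2.53149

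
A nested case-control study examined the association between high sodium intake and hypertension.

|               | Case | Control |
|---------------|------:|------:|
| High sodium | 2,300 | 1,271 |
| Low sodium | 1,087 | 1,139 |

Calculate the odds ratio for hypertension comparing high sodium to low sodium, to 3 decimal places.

Cells: a = 2300, b = 1271, c = 1087, d = 1139.
OR = (a·d)/(b·c) = (2300 × 1139) / (1271 × 1087) = 2619700 / 1381577 = 1.89617
The odds of hypertension are about 1.90 times as high in the high sodium group.

1.896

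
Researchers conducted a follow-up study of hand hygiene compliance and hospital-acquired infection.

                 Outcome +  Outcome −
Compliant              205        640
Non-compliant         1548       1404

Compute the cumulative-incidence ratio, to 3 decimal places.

0.463

Cells: a = 205, b = 640, c = 1548, d = 1404.
Risk in exposed = 205/845 = 0.24260; risk in unexposed = 1548/2952 = 0.52439.
RR = 0.24260 / 0.52439 = 0.46264
The risk is 54% lower among the exposed than among the unexposed.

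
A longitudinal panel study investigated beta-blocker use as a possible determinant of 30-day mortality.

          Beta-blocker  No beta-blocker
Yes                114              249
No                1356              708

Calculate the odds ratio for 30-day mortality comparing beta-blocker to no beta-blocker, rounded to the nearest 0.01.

Reading the table with exposure as columns: a = 114 (Beta-blocker, case), b = 1356 (Beta-blocker, non-case), c = 249 (No beta-blocker, case), d = 708.
OR = (a·d)/(b·c) = (114 × 708) / (1356 × 249) = 80712 / 337644 = 0.23904
Exposure is associated with lower odds of 30-day mortality (OR = 0.24 < 1).

0.24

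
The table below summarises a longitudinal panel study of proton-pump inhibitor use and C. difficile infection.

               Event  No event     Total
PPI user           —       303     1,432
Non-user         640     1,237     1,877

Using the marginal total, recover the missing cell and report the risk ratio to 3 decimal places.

The missing cell is in the exposed row: 1432 − 303 = 1129.
So a = 1129, b = 303, c = 640, d = 1237.
RR = [a/(a+b)] / [c/(c+d)] = (1129/1432) / (640/1877) = 0.78841/0.34097 = 2.31225

2.312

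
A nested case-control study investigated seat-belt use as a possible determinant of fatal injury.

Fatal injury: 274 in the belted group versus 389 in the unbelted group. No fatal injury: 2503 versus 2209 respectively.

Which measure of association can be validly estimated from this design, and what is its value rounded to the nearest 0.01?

0.62

From the description: a = 274, b = 2503, c = 389, d = 2209.
This is a nested case-control study: participants were sampled on outcome status, so risks in the source population cannot be estimated directly — relative risk is not valid here. The odds ratio is the appropriate measure.
OR = (a·d)/(b·c) = (274 × 2209) / (2503 × 389) = 605266 / 973667 = 0.62164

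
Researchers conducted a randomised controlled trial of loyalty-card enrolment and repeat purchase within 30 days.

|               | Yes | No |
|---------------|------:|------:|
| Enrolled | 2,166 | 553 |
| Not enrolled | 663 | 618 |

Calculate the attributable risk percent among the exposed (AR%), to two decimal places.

Cells: a = 2166, b = 553, c = 663, d = 618.
Risk in exposed = 2166/2719 = 0.79662; risk in unexposed = 663/1281 = 0.51756.
RR = 0.79662/0.51756 = 1.53916
AR% = (RR − 1)/RR × 100 = (1.53916 − 1)/1.53916 × 100 = 35.0297%

35.03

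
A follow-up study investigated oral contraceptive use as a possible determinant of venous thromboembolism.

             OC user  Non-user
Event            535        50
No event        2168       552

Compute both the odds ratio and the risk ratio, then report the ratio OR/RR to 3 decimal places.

Reading the table with exposure as columns: a = 535 (OC user, case), b = 2168 (OC user, non-case), c = 50 (Non-user, case), d = 552.
OR = (535·552)/(2168·50) = 295320/108400 = 2.72435
Risk in exposed = 535/2703 = 0.19793; risk in unexposed = 50/602 = 0.08306; RR = 2.38306
OR/RR = 2.72435 / 2.38306 = 1.14322
The outcome is not rare, so the OR lies further from 1 than the RR.

1.143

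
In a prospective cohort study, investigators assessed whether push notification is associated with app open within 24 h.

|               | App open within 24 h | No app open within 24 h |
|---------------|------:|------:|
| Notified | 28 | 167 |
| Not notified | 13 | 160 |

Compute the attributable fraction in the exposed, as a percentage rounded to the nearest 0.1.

Cells: a = 28, b = 167, c = 13, d = 160.
Risk in exposed = 28/195 = 0.14359; risk in unexposed = 13/173 = 0.07514.
RR = 0.14359/0.07514 = 1.91085
AR% = (RR − 1)/RR × 100 = (1.91085 − 1)/1.91085 × 100 = 47.6672%

47.7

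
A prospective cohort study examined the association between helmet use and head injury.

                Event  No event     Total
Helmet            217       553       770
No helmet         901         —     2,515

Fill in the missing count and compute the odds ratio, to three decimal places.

0.703

The missing cell is in the unexposed row: 2515 − 901 = 1614.
So a = 217, b = 553, c = 901, d = 1614.
OR = (a·d)/(b·c) = (217 × 1614) / (553 × 901) = 350238 / 498253 = 0.70293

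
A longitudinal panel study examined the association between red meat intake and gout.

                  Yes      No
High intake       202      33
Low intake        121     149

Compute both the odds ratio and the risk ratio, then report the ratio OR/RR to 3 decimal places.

Cells: a = 202, b = 33, c = 121, d = 149.
OR = (202·149)/(33·121) = 30098/3993 = 7.53769
Risk in exposed = 202/235 = 0.85957; risk in unexposed = 121/270 = 0.44815; RR = 1.91806
OR/RR = 7.53769 / 1.91806 = 3.92985
The outcome is not rare, so the OR lies further from 1 than the RR.

3.930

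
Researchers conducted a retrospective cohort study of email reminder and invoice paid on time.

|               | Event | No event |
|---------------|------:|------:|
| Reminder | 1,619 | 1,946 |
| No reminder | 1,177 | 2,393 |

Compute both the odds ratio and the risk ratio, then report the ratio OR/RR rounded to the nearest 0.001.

Cells: a = 1619, b = 1946, c = 1177, d = 2393.
OR = (1619·2393)/(1946·1177) = 3874267/2290442 = 1.69149
Risk in exposed = 1619/3565 = 0.45414; risk in unexposed = 1177/3570 = 0.32969; RR = 1.37746
OR/RR = 1.69149 / 1.37746 = 1.22798
The outcome is not rare, so the OR lies further from 1 than the RR.

1.228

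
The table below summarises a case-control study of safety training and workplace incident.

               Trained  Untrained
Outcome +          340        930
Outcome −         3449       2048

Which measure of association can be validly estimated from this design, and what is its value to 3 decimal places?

Reading the table with exposure as columns: a = 340 (Trained, case), b = 3449 (Trained, non-case), c = 930 (Untrained, case), d = 2048.
This is a case-control study: participants were sampled on outcome status, so risks in the source population cannot be estimated directly — relative risk is not valid here. The odds ratio is the appropriate measure.
OR = (a·d)/(b·c) = (340 × 2048) / (3449 × 930) = 696320 / 3207570 = 0.21709

0.217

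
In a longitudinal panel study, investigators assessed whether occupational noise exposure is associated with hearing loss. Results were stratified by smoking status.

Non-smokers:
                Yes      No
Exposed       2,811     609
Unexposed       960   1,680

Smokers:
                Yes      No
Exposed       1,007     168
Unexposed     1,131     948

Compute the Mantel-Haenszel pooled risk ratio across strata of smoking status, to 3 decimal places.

RR_MH = Σ(aᵢ·n₀ᵢ/nᵢ) / Σ(cᵢ·n₁ᵢ/nᵢ), with n₁ᵢ = aᵢ+bᵢ (exposed), n₀ᵢ = cᵢ+dᵢ (unexposed), nᵢ = n₁ᵢ+n₀ᵢ.
Stratum 1 (Non-smokers): n₁ = 3420, n₀ = 2640, n = 6060; a·n₀/n = 2811·2640/6060 = 1224.5941; c·n₁/n = 960·3420/6060 = 541.7822
Stratum 2 (Smokers): n₁ = 1175, n₀ = 2079, n = 3254; a·n₀/n = 1007·2079/3254 = 643.3783; c·n₁/n = 1131·1175/3254 = 408.3974
RR_MH = (1224.5941 + 643.3783) / (541.7822 + 408.3974) = 1867.9724 / 950.1795 = 1.96592

1.966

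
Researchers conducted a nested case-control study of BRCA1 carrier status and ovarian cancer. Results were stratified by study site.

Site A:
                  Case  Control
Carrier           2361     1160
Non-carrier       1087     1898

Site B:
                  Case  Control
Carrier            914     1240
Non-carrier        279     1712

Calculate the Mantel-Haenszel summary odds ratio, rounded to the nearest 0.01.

OR_MH = Σ(aᵢdᵢ/nᵢ) / Σ(bᵢcᵢ/nᵢ), where nᵢ is the stratum total.
Stratum 1 (Site A): n = 6506; a·d/n = 2361·1898/6506 = 688.7762; b·c/n = 1160·1087/6506 = 193.8088
Stratum 2 (Site B): n = 4145; a·d/n = 914·1712/4145 = 377.5074; b·c/n = 1240·279/4145 = 83.4644
OR_MH = (688.7762 + 377.5074) / (193.8088 + 83.4644) = 1066.2836 / 277.2732 = 3.84561

3.85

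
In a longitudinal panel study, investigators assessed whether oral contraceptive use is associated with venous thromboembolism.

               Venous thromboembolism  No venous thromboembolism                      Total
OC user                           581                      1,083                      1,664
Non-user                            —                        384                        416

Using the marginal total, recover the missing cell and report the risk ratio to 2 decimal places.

The missing cell is in the unexposed row: 416 − 384 = 32.
So a = 581, b = 1083, c = 32, d = 384.
RR = [a/(a+b)] / [c/(c+d)] = (581/1664) / (32/416) = 0.34916/0.07692 = 4.53906

4.54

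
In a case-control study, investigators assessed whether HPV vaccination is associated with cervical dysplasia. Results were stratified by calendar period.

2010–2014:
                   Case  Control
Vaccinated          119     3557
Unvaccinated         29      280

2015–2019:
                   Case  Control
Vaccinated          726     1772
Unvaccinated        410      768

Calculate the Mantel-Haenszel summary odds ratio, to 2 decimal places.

0.72

OR_MH = Σ(aᵢdᵢ/nᵢ) / Σ(bᵢcᵢ/nᵢ), where nᵢ is the stratum total.
Stratum 1 (2010–2014): n = 3985; a·d/n = 119·280/3985 = 8.3614; b·c/n = 3557·29/3985 = 25.8853
Stratum 2 (2015–2019): n = 3676; a·d/n = 726·768/3676 = 151.6779; b·c/n = 1772·410/3676 = 197.6387
OR_MH = (8.3614 + 151.6779) / (25.8853 + 197.6387) = 160.0393 / 223.5241 = 0.71598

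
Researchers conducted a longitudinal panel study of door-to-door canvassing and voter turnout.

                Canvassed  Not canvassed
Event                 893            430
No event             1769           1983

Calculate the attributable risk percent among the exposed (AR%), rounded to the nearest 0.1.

46.9

Reading the table with exposure as columns: a = 893 (Canvassed, case), b = 1769 (Canvassed, non-case), c = 430 (Not canvassed, case), d = 1983.
Risk in exposed = 893/2662 = 0.33546; risk in unexposed = 430/2413 = 0.17820.
RR = 0.33546/0.17820 = 1.88249
AR% = (RR − 1)/RR × 100 = (1.88249 − 1)/1.88249 × 100 = 46.8788%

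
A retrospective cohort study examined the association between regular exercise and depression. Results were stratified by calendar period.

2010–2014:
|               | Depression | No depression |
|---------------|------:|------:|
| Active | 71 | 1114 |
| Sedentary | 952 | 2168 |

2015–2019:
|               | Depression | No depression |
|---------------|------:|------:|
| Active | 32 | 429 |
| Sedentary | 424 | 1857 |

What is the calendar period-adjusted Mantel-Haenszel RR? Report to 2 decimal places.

0.23

RR_MH = Σ(aᵢ·n₀ᵢ/nᵢ) / Σ(cᵢ·n₁ᵢ/nᵢ), with n₁ᵢ = aᵢ+bᵢ (exposed), n₀ᵢ = cᵢ+dᵢ (unexposed), nᵢ = n₁ᵢ+n₀ᵢ.
Stratum 1 (2010–2014): n₁ = 1185, n₀ = 3120, n = 4305; a·n₀/n = 71·3120/4305 = 51.4564; c·n₁/n = 952·1185/4305 = 262.0488
Stratum 2 (2015–2019): n₁ = 461, n₀ = 2281, n = 2742; a·n₀/n = 32·2281/2742 = 26.6200; c·n₁/n = 424·461/2742 = 71.2852
RR_MH = (51.4564 + 26.6200) / (262.0488 + 71.2852) = 78.0764 / 333.3340 = 0.23423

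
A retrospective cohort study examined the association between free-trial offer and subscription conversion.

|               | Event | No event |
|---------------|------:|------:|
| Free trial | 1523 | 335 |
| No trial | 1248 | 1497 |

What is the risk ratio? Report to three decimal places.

1.803

Cells: a = 1523, b = 335, c = 1248, d = 1497.
Risk in exposed = 1523/1858 = 0.81970; risk in unexposed = 1248/2745 = 0.45464.
RR = 0.81970 / 0.45464 = 1.80294
The risk among the exposed is 1.80 times that among the unexposed.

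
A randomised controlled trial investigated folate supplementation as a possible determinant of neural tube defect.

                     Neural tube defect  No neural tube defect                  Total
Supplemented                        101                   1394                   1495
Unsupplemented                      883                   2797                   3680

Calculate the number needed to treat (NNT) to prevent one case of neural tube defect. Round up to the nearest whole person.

Risk in treated group = 101/1495 = 0.06756; risk in control = 883/3680 = 0.23995.
Absolute risk reduction = 0.23995 − 0.06756 = 0.17239
NNT = 1 / ARR = 1 / 0.17239 = 5.801 → round up → 6

6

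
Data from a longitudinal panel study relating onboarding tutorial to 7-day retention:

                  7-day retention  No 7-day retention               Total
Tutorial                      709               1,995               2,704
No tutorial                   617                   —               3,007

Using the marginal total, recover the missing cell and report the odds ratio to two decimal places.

1.38

The missing cell is in the unexposed row: 3007 − 617 = 2390.
So a = 709, b = 1995, c = 617, d = 2390.
OR = (a·d)/(b·c) = (709 × 2390) / (1995 × 617) = 1694510 / 1230915 = 1.37663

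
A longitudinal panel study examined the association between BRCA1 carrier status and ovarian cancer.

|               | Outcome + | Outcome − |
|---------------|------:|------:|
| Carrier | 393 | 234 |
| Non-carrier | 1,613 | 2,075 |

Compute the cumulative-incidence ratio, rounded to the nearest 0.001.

Cells: a = 393, b = 234, c = 1613, d = 2075.
Risk in exposed = 393/627 = 0.62679; risk in unexposed = 1613/3688 = 0.43736.
RR = 0.62679 / 0.43736 = 1.43312
The risk among the exposed is 1.43 times that among the unexposed.

1.433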